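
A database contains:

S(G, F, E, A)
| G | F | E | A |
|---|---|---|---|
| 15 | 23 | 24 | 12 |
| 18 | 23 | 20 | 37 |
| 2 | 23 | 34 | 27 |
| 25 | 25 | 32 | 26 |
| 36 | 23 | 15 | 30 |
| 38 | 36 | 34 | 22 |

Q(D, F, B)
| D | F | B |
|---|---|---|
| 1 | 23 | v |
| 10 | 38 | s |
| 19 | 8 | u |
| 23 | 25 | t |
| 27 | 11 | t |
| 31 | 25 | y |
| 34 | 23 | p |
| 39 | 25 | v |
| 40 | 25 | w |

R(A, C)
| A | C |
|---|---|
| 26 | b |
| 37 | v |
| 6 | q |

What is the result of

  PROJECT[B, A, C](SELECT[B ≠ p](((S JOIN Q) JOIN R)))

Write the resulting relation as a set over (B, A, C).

S ⋈ Q (natural join on F): {(15, 23, 24, 12, 1, v), (15, 23, 24, 12, 34, p), (18, 23, 20, 37, 1, v), (18, 23, 20, 37, 34, p), (2, 23, 34, 27, 1, v), (2, 23, 34, 27, 34, p), (25, 25, 32, 26, 23, t), (25, 25, 32, 26, 31, y), (25, 25, 32, 26, 39, v), (25, 25, 32, 26, 40, w), (36, 23, 15, 30, 1, v), (36, 23, 15, 30, 34, p)}
(S JOIN Q) ⋈ R (natural join on A): {(18, 23, 20, 37, 1, v, v), (18, 23, 20, 37, 34, p, v), (25, 25, 32, 26, 23, t, b), (25, 25, 32, 26, 31, y, b), (25, 25, 32, 26, 39, v, b), (25, 25, 32, 26, 40, w, b)}
Apply σ_{B ≠ p}; surviving tuples: {(18, 23, 20, 37, 1, v, v), (25, 25, 32, 26, 23, t, b), (25, 25, 32, 26, 31, y, b), (25, 25, 32, 26, 39, v, b), (25, 25, 32, 26, 40, w, b)}
Projecting to B, A, C: {(t, 26, b), (v, 26, b), (v, 37, v), (w, 26, b), (y, 26, b)}

{(t, 26, b), (v, 26, b), (v, 37, v), (w, 26, b), (y, 26, b)}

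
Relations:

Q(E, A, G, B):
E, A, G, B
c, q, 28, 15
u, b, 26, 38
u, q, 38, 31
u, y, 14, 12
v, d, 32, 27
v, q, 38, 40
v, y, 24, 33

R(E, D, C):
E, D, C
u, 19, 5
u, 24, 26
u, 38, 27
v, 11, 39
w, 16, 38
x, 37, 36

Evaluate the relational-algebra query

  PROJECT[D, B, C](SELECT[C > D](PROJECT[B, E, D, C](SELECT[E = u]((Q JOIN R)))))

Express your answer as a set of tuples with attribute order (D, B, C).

{(24, 12, 26), (24, 31, 26), (24, 38, 26)}

Joining Q and R on E yields {(u, b, 26, 38, 19, 5), (u, b, 26, 38, 24, 26), (u, b, 26, 38, 38, 27), (u, q, 38, 31, 19, 5), (u, q, 38, 31, 24, 26), (u, q, 38, 31, 38, 27), (u, y, 14, 12, 19, 5), (u, y, 14, 12, 24, 26), (u, y, 14, 12, 38, 27), (v, d, 32, 27, 11, 39), (v, q, 38, 40, 11, 39), (v, y, 24, 33, 11, 39)}.
Selection E = u: {(u, b, 26, 38, 19, 5), (u, b, 26, 38, 24, 26), (u, b, 26, 38, 38, 27), (u, q, 38, 31, 19, 5), (u, q, 38, 31, 24, 26), (u, q, 38, 31, 38, 27), (u, y, 14, 12, 19, 5), (u, y, 14, 12, 24, 26), (u, y, 14, 12, 38, 27)}
π_{B, E, D, C} gives {(12, u, 19, 5), (12, u, 24, 26), (12, u, 38, 27), (31, u, 19, 5), (31, u, 24, 26), (31, u, 38, 27), (38, u, 19, 5), (38, u, 24, 26), (38, u, 38, 27)}.
Selection C > D: {(12, u, 24, 26), (31, u, 24, 26), (38, u, 24, 26)}
π_{D, B, C} gives {(24, 12, 26), (24, 31, 26), (24, 38, 26)}.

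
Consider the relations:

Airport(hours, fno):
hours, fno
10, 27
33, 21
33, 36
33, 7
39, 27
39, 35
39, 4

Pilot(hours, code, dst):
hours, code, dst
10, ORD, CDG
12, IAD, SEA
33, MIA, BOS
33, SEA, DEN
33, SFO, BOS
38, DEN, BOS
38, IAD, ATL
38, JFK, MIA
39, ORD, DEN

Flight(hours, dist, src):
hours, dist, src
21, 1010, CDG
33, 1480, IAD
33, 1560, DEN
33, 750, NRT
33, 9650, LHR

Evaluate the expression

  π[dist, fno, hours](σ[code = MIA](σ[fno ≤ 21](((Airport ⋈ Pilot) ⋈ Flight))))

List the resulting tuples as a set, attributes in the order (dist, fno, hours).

{(1480, 21, 33), (1480, 7, 33), (1560, 21, 33), (1560, 7, 33), (750, 21, 33), (750, 7, 33), (9650, 21, 33), (9650, 7, 33)}

Natural join on hours: {(10, 27, ORD, CDG), (33, 21, MIA, BOS), (33, 21, SEA, DEN), (33, 21, SFO, BOS), (33, 36, MIA, BOS), (33, 36, SEA, DEN), (33, 36, SFO, BOS), (33, 7, MIA, BOS), (33, 7, SEA, DEN), (33, 7, SFO, BOS), (39, 27, ORD, DEN), (39, 35, ORD, DEN), (39, 4, ORD, DEN)}
Natural join on hours: {(33, 21, MIA, BOS, 1480, IAD), (33, 21, MIA, BOS, 1560, DEN), (33, 21, MIA, BOS, 750, NRT), (33, 21, MIA, BOS, 9650, LHR), (33, 21, SEA, DEN, 1480, IAD), (33, 21, SEA, DEN, 1560, DEN), (33, 21, SEA, DEN, 750, NRT), (33, 21, SEA, DEN, 9650, LHR), (33, 21, SFO, BOS, 1480, IAD), (33, 21, SFO, BOS, 1560, DEN), (33, 21, SFO, BOS, 750, NRT), (33, 21, SFO, BOS, 9650, LHR), (33, 36, MIA, BOS, 1480, IAD), (33, 36, MIA, BOS, 1560, DEN), (33, 36, MIA, BOS, 750, NRT), (33, 36, MIA, BOS, 9650, LHR), (33, 36, SEA, DEN, 1480, IAD), (33, 36, SEA, DEN, 1560, DEN), (33, 36, SEA, DEN, 750, NRT), (33, 36, SEA, DEN, 9650, LHR), (33, 36, SFO, BOS, 1480, IAD), (33, 36, SFO, BOS, 1560, DEN), (33, 36, SFO, BOS, 750, NRT), (33, 36, SFO, BOS, 9650, LHR), (33, 7, MIA, BOS, 1480, IAD), (33, 7, MIA, BOS, 1560, DEN), (33, 7, MIA, BOS, 750, NRT), (33, 7, MIA, BOS, 9650, LHR), (33, 7, SEA, DEN, 1480, IAD), (33, 7, SEA, DEN, 1560, DEN), (33, 7, SEA, DEN, 750, NRT), (33, 7, SEA, DEN, 9650, LHR), (33, 7, SFO, BOS, 1480, IAD), (33, 7, SFO, BOS, 1560, DEN), (33, 7, SFO, BOS, 750, NRT), (33, 7, SFO, BOS, 9650, LHR)}
Apply σ_{fno ≤ 21}; surviving tuples: {(33, 21, MIA, BOS, 1480, IAD), (33, 21, MIA, BOS, 1560, DEN), (33, 21, MIA, BOS, 750, NRT), (33, 21, MIA, BOS, 9650, LHR), (33, 21, SEA, DEN, 1480, IAD), (33, 21, SEA, DEN, 1560, DEN), (33, 21, SEA, DEN, 750, NRT), (33, 21, SEA, DEN, 9650, LHR), (33, 21, SFO, BOS, 1480, IAD), (33, 21, SFO, BOS, 1560, DEN), (33, 21, SFO, BOS, 750, NRT), (33, 21, SFO, BOS, 9650, LHR), (33, 7, MIA, BOS, 1480, IAD), (33, 7, MIA, BOS, 1560, DEN), (33, 7, MIA, BOS, 750, NRT), (33, 7, MIA, BOS, 9650, LHR), (33, 7, SEA, DEN, 1480, IAD), (33, 7, SEA, DEN, 1560, DEN), (33, 7, SEA, DEN, 750, NRT), (33, 7, SEA, DEN, 9650, LHR), (33, 7, SFO, BOS, 1480, IAD), (33, 7, SFO, BOS, 1560, DEN), (33, 7, SFO, BOS, 750, NRT), (33, 7, SFO, BOS, 9650, LHR)}
Apply σ_{code = MIA}; surviving tuples: {(33, 21, MIA, BOS, 1480, IAD), (33, 21, MIA, BOS, 1560, DEN), (33, 21, MIA, BOS, 750, NRT), (33, 21, MIA, BOS, 9650, LHR), (33, 7, MIA, BOS, 1480, IAD), (33, 7, MIA, BOS, 1560, DEN), (33, 7, MIA, BOS, 750, NRT), (33, 7, MIA, BOS, 9650, LHR)}
Projecting to dist, fno, hours: {(1480, 21, 33), (1480, 7, 33), (1560, 21, 33), (1560, 7, 33), (750, 21, 33), (750, 7, 33), (9650, 21, 33), (9650, 7, 33)}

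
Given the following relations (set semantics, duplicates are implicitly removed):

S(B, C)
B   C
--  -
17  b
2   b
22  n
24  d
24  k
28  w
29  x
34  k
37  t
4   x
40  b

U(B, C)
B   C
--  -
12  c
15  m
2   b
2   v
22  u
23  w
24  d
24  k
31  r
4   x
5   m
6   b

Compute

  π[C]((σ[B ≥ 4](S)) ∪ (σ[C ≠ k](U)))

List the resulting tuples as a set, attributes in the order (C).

Apply σ_{B ≥ 4}; surviving tuples: {(17, b), (22, n), (24, d), (24, k), (28, w), (29, x), (34, k), (37, t), (4, x), (40, b)}
Apply σ_{C ≠ k}; surviving tuples: {(12, c), (15, m), (2, b), (2, v), (22, u), (23, w), (24, d), (31, r), (4, x), (5, m), (6, b)}
Union: {(17, b), (22, n), (24, d), (24, k), (28, w), (29, x), (34, k), (37, t), (4, x), (40, b)} with {(12, c), (15, m), (2, b), (2, v), (22, u), (23, w), (24, d), (31, r), (4, x), (5, m), (6, b)} → {(12, c), (15, m), (17, b), (2, b), (2, v), (22, n), (22, u), (23, w), (24, d), (24, k), (28, w), (29, x), (31, r), (34, k), (37, t), (4, x), (40, b), (5, m), (6, b)}
Keep only column(s) C (7 duplicate(s) eliminated): {b, c, d, k, m, n, r, t, u, v, w, x}

{b, c, d, k, m, n, r, t, u, v, w, x}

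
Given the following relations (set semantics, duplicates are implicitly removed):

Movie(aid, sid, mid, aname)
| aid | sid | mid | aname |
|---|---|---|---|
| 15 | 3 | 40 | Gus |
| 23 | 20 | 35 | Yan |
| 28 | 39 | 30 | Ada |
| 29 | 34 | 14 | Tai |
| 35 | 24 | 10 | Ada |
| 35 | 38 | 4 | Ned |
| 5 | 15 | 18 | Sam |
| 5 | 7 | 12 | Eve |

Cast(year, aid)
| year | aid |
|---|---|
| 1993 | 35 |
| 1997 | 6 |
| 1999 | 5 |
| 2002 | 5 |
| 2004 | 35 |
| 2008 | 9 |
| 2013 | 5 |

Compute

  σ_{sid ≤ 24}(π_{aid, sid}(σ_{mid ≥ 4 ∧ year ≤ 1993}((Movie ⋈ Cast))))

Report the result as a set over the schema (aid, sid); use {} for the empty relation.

{(35, 24)}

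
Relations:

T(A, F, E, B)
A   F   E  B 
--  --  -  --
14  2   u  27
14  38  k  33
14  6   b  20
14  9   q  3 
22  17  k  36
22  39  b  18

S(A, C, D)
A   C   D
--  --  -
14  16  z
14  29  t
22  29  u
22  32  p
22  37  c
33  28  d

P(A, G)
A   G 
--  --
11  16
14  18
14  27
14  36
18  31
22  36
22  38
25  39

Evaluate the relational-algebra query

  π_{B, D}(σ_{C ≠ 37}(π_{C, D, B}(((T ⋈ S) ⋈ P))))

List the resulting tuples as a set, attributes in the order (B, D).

T ⋈ S (natural join on A): {(14, 2, u, 27, 16, z), (14, 2, u, 27, 29, t), (14, 38, k, 33, 16, z), (14, 38, k, 33, 29, t), (14, 6, b, 20, 16, z), (14, 6, b, 20, 29, t), (14, 9, q, 3, 16, z), (14, 9, q, 3, 29, t), (22, 17, k, 36, 29, u), (22, 17, k, 36, 32, p), (22, 17, k, 36, 37, c), (22, 39, b, 18, 29, u), (22, 39, b, 18, 32, p), (22, 39, b, 18, 37, c)}
(T ⋈ S) ⋈ P (natural join on A): {(14, 2, u, 27, 16, z, 18), (14, 2, u, 27, 16, z, 27), (14, 2, u, 27, 16, z, 36), (14, 2, u, 27, 29, t, 18), (14, 2, u, 27, 29, t, 27), (14, 2, u, 27, 29, t, 36), (14, 38, k, 33, 16, z, 18), (14, 38, k, 33, 16, z, 27), (14, 38, k, 33, 16, z, 36), (14, 38, k, 33, 29, t, 18), (14, 38, k, 33, 29, t, 27), (14, 38, k, 33, 29, t, 36), (14, 6, b, 20, 16, z, 18), (14, 6, b, 20, 16, z, 27), (14, 6, b, 20, 16, z, 36), (14, 6, b, 20, 29, t, 18), (14, 6, b, 20, 29, t, 27), (14, 6, b, 20, 29, t, 36), (14, 9, q, 3, 16, z, 18), (14, 9, q, 3, 16, z, 27), (14, 9, q, 3, 16, z, 36), (14, 9, q, 3, 29, t, 18), (14, 9, q, 3, 29, t, 27), (14, 9, q, 3, 29, t, 36), (22, 17, k, 36, 29, u, 36), (22, 17, k, 36, 29, u, 38), (22, 17, k, 36, 32, p, 36), (22, 17, k, 36, 32, p, 38), (22, 17, k, 36, 37, c, 36), (22, 17, k, 36, 37, c, 38), (22, 39, b, 18, 29, u, 36), (22, 39, b, 18, 29, u, 38), (22, 39, b, 18, 32, p, 36), (22, 39, b, 18, 32, p, 38), (22, 39, b, 18, 37, c, 36), (22, 39, b, 18, 37, c, 38)}
π_{C, D, B} gives {(16, z, 20), (16, z, 27), (16, z, 3), (16, z, 33), (29, t, 20), (29, t, 27), (29, t, 3), (29, t, 33), (29, u, 18), (29, u, 36), (32, p, 18), (32, p, 36), (37, c, 18), (37, c, 36)} (22 duplicate(s) eliminated).
Filtering on C ≠ 37 leaves {(16, z, 20), (16, z, 27), (16, z, 3), (16, z, 33), (29, t, 20), (29, t, 27), (29, t, 3), (29, t, 33), (29, u, 18), (29, u, 36), (32, p, 18), (32, p, 36)}.
π_{B, D} gives {(18, p), (18, u), (20, t), (20, z), (27, t), (27, z), (3, t), (3, z), (33, t), (33, z), (36, p), (36, u)}.

{(18, p), (18, u), (20, t), (20, z), (27, t), (27, z), (3, t), (3, z), (33, t), (33, z), (36, p), (36, u)}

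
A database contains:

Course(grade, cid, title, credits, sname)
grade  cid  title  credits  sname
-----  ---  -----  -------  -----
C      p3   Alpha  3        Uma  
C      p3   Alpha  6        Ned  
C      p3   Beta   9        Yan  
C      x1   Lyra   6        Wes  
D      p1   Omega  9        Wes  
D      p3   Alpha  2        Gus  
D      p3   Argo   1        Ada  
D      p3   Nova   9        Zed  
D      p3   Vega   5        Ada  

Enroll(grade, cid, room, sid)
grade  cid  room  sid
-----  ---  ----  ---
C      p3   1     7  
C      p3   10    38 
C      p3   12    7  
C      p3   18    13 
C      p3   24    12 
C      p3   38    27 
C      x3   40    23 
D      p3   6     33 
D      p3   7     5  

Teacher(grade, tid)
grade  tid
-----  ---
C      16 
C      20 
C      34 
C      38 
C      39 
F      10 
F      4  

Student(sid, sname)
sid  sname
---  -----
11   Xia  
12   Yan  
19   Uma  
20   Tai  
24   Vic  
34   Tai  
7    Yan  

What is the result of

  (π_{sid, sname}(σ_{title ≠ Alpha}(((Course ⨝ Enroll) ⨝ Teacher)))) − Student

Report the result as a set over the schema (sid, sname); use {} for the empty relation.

{(13, Yan), (27, Yan), (38, Yan)}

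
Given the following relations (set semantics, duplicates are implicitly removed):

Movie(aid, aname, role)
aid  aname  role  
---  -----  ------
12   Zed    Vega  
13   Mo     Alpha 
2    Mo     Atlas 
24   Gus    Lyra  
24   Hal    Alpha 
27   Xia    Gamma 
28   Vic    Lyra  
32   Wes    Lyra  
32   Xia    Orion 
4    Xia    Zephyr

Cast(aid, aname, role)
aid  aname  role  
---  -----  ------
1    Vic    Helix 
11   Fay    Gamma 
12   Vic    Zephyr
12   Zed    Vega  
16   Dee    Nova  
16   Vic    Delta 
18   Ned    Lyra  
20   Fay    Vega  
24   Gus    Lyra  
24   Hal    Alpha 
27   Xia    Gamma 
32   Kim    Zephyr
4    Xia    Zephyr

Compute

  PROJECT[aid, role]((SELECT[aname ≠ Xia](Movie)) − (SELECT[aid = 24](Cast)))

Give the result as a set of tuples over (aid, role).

{(12, Vega), (13, Alpha), (2, Atlas), (28, Lyra), (32, Lyra)}

σ[aname ≠ Xia]: keep tuples satisfying aname ≠ Xia → {(12, Zed, Vega), (13, Mo, Alpha), (2, Mo, Atlas), (24, Gus, Lyra), (24, Hal, Alpha), (28, Vic, Lyra), (32, Wes, Lyra)}
σ[aid = 24]: keep tuples satisfying aid = 24 → {(24, Gus, Lyra), (24, Hal, Alpha)}
Difference: {(12, Zed, Vega), (13, Mo, Alpha), (2, Mo, Atlas), (24, Gus, Lyra), (24, Hal, Alpha), (28, Vic, Lyra), (32, Wes, Lyra)} with {(24, Gus, Lyra), (24, Hal, Alpha)} → {(12, Zed, Vega), (13, Mo, Alpha), (2, Mo, Atlas), (28, Vic, Lyra), (32, Wes, Lyra)}
π_{aid, role} gives {(12, Vega), (13, Alpha), (2, Atlas), (28, Lyra), (32, Lyra)}.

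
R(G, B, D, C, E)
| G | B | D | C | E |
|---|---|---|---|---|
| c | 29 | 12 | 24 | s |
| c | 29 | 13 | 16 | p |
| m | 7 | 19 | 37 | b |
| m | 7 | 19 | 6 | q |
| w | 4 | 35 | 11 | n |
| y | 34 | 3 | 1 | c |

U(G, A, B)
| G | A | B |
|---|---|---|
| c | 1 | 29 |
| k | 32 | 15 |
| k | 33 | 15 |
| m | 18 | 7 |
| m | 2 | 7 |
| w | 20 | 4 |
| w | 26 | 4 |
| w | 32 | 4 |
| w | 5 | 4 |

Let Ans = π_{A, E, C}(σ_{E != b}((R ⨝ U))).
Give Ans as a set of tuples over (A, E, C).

{(1, p, 16), (1, s, 24), (18, q, 6), (2, q, 6), (20, n, 11), (26, n, 11), (32, n, 11), (5, n, 11)}

Joining R and U on G, B yields {(c, 29, 12, 24, s, 1), (c, 29, 13, 16, p, 1), (m, 7, 19, 37, b, 18), (m, 7, 19, 37, b, 2), (m, 7, 19, 6, q, 18), (m, 7, 19, 6, q, 2), (w, 4, 35, 11, n, 20), (w, 4, 35, 11, n, 26), (w, 4, 35, 11, n, 32), (w, 4, 35, 11, n, 5)}.
Filtering on E != b leaves {(c, 29, 12, 24, s, 1), (c, 29, 13, 16, p, 1), (m, 7, 19, 6, q, 18), (m, 7, 19, 6, q, 2), (w, 4, 35, 11, n, 20), (w, 4, 35, 11, n, 26), (w, 4, 35, 11, n, 32), (w, 4, 35, 11, n, 5)}.
Keep only column(s) A, E, C: {(1, p, 16), (1, s, 24), (18, q, 6), (2, q, 6), (20, n, 11), (26, n, 11), (32, n, 11), (5, n, 11)}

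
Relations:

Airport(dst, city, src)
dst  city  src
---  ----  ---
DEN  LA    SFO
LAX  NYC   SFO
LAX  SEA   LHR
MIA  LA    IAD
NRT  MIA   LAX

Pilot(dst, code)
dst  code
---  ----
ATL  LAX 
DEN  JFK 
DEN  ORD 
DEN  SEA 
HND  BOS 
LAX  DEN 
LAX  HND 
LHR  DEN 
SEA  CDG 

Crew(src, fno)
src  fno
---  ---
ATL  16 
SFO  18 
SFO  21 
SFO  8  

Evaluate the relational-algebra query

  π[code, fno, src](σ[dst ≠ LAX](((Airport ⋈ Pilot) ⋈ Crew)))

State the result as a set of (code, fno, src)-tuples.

{(JFK, 18, SFO), (JFK, 21, SFO), (JFK, 8, SFO), (ORD, 18, SFO), (ORD, 21, SFO), (ORD, 8, SFO), (SEA, 18, SFO), (SEA, 21, SFO), (SEA, 8, SFO)}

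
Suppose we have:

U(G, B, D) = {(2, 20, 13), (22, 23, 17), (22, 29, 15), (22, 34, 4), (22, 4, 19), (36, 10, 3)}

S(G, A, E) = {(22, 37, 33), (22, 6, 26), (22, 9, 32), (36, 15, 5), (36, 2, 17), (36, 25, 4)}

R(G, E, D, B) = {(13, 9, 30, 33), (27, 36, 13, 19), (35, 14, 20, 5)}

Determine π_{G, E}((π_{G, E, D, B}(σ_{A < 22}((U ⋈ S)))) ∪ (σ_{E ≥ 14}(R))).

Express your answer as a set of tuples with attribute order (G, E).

Natural join on G: {(22, 23, 17, 37, 33), (22, 23, 17, 6, 26), (22, 23, 17, 9, 32), (22, 29, 15, 37, 33), (22, 29, 15, 6, 26), (22, 29, 15, 9, 32), (22, 34, 4, 37, 33), (22, 34, 4, 6, 26), (22, 34, 4, 9, 32), (22, 4, 19, 37, 33), (22, 4, 19, 6, 26), (22, 4, 19, 9, 32), (36, 10, 3, 15, 5), (36, 10, 3, 2, 17), (36, 10, 3, 25, 4)}
σ[A < 22]: keep tuples satisfying A < 22 → {(22, 23, 17, 6, 26), (22, 23, 17, 9, 32), (22, 29, 15, 6, 26), (22, 29, 15, 9, 32), (22, 34, 4, 6, 26), (22, 34, 4, 9, 32), (22, 4, 19, 6, 26), (22, 4, 19, 9, 32), (36, 10, 3, 15, 5), (36, 10, 3, 2, 17)}
π_{G, E, D, B} gives {(22, 26, 15, 29), (22, 26, 17, 23), (22, 26, 19, 4), (22, 26, 4, 34), (22, 32, 15, 29), (22, 32, 17, 23), (22, 32, 19, 4), (22, 32, 4, 34), (36, 17, 3, 10), (36, 5, 3, 10)}.
σ[E ≥ 14]: keep tuples satisfying E ≥ 14 → {(27, 36, 13, 19), (35, 14, 20, 5)}
Set union of the two operands is {(22, 26, 15, 29), (22, 26, 17, 23), (22, 26, 19, 4), (22, 26, 4, 34), (22, 32, 15, 29), (22, 32, 17, 23), (22, 32, 19, 4), (22, 32, 4, 34), (27, 36, 13, 19), (35, 14, 20, 5), (36, 17, 3, 10), (36, 5, 3, 10)}.
π_{G, E} gives {(22, 26), (22, 32), (27, 36), (35, 14), (36, 17), (36, 5)} (6 duplicate(s) eliminated).

{(22, 26), (22, 32), (27, 36), (35, 14), (36, 17), (36, 5)}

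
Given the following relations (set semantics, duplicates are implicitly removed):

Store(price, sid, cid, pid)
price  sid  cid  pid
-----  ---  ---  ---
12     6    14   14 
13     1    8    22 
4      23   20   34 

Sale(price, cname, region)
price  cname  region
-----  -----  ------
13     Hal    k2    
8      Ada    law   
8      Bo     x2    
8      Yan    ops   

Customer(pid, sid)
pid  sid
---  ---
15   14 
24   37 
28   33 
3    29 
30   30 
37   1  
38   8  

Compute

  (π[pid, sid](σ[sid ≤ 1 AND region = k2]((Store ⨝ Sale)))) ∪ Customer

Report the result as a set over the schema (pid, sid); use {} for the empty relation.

{(15, 14), (22, 1), (24, 37), (28, 33), (3, 29), (30, 30), (37, 1), (38, 8)}

Natural join on price: {(13, 1, 8, 22, Hal, k2)}
σ[sid ≤ 1 AND region = k2]: keep tuples satisfying sid ≤ 1 AND region = k2 → {(13, 1, 8, 22, Hal, k2)}
Keep only column(s) pid, sid: {(22, 1)}
Set union of the two operands is {(15, 14), (22, 1), (24, 37), (28, 33), (3, 29), (30, 30), (37, 1), (38, 8)}.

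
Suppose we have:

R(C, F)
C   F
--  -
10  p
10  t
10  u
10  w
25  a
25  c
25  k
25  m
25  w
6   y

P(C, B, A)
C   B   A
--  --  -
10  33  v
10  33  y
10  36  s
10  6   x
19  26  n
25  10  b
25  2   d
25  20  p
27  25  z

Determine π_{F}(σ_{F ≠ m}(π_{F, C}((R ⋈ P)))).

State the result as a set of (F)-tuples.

{a, c, k, p, t, u, w}

R ⋈ P (natural join on C): {(10, p, 33, v), (10, p, 33, y), (10, p, 36, s), (10, p, 6, x), (10, t, 33, v), (10, t, 33, y), (10, t, 36, s), (10, t, 6, x), (10, u, 33, v), (10, u, 33, y), (10, u, 36, s), (10, u, 6, x), (10, w, 33, v), (10, w, 33, y), (10, w, 36, s), (10, w, 6, x), (25, a, 10, b), (25, a, 2, d), (25, a, 20, p), (25, c, 10, b), (25, c, 2, d), (25, c, 20, p), (25, k, 10, b), (25, k, 2, d), (25, k, 20, p), (25, m, 10, b), (25, m, 2, d), (25, m, 20, p), (25, w, 10, b), (25, w, 2, d), (25, w, 20, p)}
π[F, C]: project onto (F, C) (22 duplicate(s) eliminated) → {(a, 25), (c, 25), (k, 25), (m, 25), (p, 10), (t, 10), (u, 10), (w, 10), (w, 25)}
Filtering on F ≠ m leaves {(a, 25), (c, 25), (k, 25), (p, 10), (t, 10), (u, 10), (w, 10), (w, 25)}.
π[F]: project onto (F) (1 duplicate(s) eliminated) → {a, c, k, p, t, u, w}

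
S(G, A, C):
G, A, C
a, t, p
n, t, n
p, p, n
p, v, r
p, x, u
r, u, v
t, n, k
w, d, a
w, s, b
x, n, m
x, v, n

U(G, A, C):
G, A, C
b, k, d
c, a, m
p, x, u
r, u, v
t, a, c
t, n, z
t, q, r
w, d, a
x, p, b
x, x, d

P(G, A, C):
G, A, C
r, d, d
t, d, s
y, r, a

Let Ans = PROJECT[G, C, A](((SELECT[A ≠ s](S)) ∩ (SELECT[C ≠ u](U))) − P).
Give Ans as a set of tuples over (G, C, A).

σ[A ≠ s]: keep tuples satisfying A ≠ s → {(a, t, p), (n, t, n), (p, p, n), (p, v, r), (p, x, u), (r, u, v), (t, n, k), (w, d, a), (x, n, m), (x, v, n)}
σ[C ≠ u]: keep tuples satisfying C ≠ u → {(b, k, d), (c, a, m), (r, u, v), (t, a, c), (t, n, z), (t, q, r), (w, d, a), (x, p, b), (x, x, d)}
Intersection: {(a, t, p), (n, t, n), (p, p, n), (p, v, r), (p, x, u), (r, u, v), (t, n, k), (w, d, a), (x, n, m), (x, v, n)} with {(b, k, d), (c, a, m), (r, u, v), (t, a, c), (t, n, z), (t, q, r), (w, d, a), (x, p, b), (x, x, d)} → {(r, u, v), (w, d, a)}
Difference: {(r, u, v), (w, d, a)} with {(r, d, d), (t, d, s), (y, r, a)} → {(r, u, v), (w, d, a)}
π_{G, C, A} gives {(r, v, u), (w, a, d)}.

{(r, v, u), (w, a, d)}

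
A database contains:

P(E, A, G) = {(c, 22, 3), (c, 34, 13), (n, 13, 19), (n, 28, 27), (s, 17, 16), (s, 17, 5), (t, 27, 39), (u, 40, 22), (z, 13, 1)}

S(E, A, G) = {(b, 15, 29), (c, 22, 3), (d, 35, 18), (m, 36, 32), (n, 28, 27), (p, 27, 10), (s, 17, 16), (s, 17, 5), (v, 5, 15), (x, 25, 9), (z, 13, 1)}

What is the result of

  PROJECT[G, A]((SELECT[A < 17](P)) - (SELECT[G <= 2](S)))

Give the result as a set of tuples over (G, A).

{(19, 13)}

Apply σ_{A < 17}; surviving tuples: {(n, 13, 19), (z, 13, 1)}
Apply σ_{G <= 2}; surviving tuples: {(z, 13, 1)}
Set difference of the two operands is {(n, 13, 19)}.
Keep only column(s) G, A: {(19, 13)}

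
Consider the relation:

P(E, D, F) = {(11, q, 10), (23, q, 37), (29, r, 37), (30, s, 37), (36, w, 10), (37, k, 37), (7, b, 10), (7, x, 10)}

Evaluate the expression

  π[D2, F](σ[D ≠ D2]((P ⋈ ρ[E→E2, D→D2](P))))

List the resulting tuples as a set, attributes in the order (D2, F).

{(b, 10), (k, 37), (q, 10), (q, 37), (r, 37), (s, 37), (w, 10), (x, 10)}

ρ[E→E2, D→D2]: schema becomes (E2, D2, F); tuples unchanged.
Joining P and ρ[E→E2, D→D2](P) on F yields {(11, q, 10, 11, q), (11, q, 10, 36, w), (11, q, 10, 7, b), (11, q, 10, 7, x), (23, q, 37, 23, q), (23, q, 37, 29, r), (23, q, 37, 30, s), (23, q, 37, 37, k), (29, r, 37, 23, q), (29, r, 37, 29, r), (29, r, 37, 30, s), (29, r, 37, 37, k), (30, s, 37, 23, q), (30, s, 37, 29, r), (30, s, 37, 30, s), (30, s, 37, 37, k), (36, w, 10, 11, q), (36, w, 10, 36, w), (36, w, 10, 7, b), (36, w, 10, 7, x), (37, k, 37, 23, q), (37, k, 37, 29, r), (37, k, 37, 30, s), (37, k, 37, 37, k), (7, b, 10, 11, q), (7, b, 10, 36, w), (7, b, 10, 7, b), (7, b, 10, 7, x), (7, x, 10, 11, q), (7, x, 10, 36, w), (7, x, 10, 7, b), (7, x, 10, 7, x)}.
Filtering on D ≠ D2 leaves {(11, q, 10, 36, w), (11, q, 10, 7, b), (11, q, 10, 7, x), (23, q, 37, 29, r), (23, q, 37, 30, s), (23, q, 37, 37, k), (29, r, 37, 23, q), (29, r, 37, 30, s), (29, r, 37, 37, k), (30, s, 37, 23, q), (30, s, 37, 29, r), (30, s, 37, 37, k), (36, w, 10, 11, q), (36, w, 10, 7, b), (36, w, 10, 7, x), (37, k, 37, 23, q), (37, k, 37, 29, r), (37, k, 37, 30, s), (7, b, 10, 11, q), (7, b, 10, 36, w), (7, b, 10, 7, x), (7, x, 10, 11, q), (7, x, 10, 36, w), (7, x, 10, 7, b)}.
π_{D2, F} gives {(b, 10), (k, 37), (q, 10), (q, 37), (r, 37), (s, 37), (w, 10), (x, 10)} (16 duplicate(s) eliminated).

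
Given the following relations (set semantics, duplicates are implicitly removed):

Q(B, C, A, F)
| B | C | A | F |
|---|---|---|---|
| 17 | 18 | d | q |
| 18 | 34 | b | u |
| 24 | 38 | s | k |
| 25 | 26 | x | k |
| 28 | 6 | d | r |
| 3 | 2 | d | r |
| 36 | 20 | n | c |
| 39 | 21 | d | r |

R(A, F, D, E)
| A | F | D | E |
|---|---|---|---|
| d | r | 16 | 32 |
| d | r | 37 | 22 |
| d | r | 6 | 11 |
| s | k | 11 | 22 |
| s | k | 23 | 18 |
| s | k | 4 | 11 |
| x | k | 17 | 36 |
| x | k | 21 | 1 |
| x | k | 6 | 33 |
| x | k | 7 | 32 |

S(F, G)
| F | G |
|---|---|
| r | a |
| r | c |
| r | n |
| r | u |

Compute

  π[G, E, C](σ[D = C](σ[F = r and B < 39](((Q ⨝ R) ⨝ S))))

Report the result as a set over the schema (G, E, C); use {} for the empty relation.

Q ⋈ R (natural join on A, F): {(24, 38, s, k, 11, 22), (24, 38, s, k, 23, 18), (24, 38, s, k, 4, 11), (25, 26, x, k, 17, 36), (25, 26, x, k, 21, 1), (25, 26, x, k, 6, 33), (25, 26, x, k, 7, 32), (28, 6, d, r, 16, 32), (28, 6, d, r, 37, 22), (28, 6, d, r, 6, 11), (3, 2, d, r, 16, 32), (3, 2, d, r, 37, 22), (3, 2, d, r, 6, 11), (39, 21, d, r, 16, 32), (39, 21, d, r, 37, 22), (39, 21, d, r, 6, 11)}
(Q ⨝ R) ⋈ S (natural join on F): {(28, 6, d, r, 16, 32, a), (28, 6, d, r, 16, 32, c), (28, 6, d, r, 16, 32, n), (28, 6, d, r, 16, 32, u), (28, 6, d, r, 37, 22, a), (28, 6, d, r, 37, 22, c), (28, 6, d, r, 37, 22, n), (28, 6, d, r, 37, 22, u), (28, 6, d, r, 6, 11, a), (28, 6, d, r, 6, 11, c), (28, 6, d, r, 6, 11, n), (28, 6, d, r, 6, 11, u), (3, 2, d, r, 16, 32, a), (3, 2, d, r, 16, 32, c), (3, 2, d, r, 16, 32, n), (3, 2, d, r, 16, 32, u), (3, 2, d, r, 37, 22, a), (3, 2, d, r, 37, 22, c), (3, 2, d, r, 37, 22, n), (3, 2, d, r, 37, 22, u), (3, 2, d, r, 6, 11, a), (3, 2, d, r, 6, 11, c), (3, 2, d, r, 6, 11, n), (3, 2, d, r, 6, 11, u), (39, 21, d, r, 16, 32, a), (39, 21, d, r, 16, 32, c), (39, 21, d, r, 16, 32, n), (39, 21, d, r, 16, 32, u), (39, 21, d, r, 37, 22, a), (39, 21, d, r, 37, 22, c), (39, 21, d, r, 37, 22, n), (39, 21, d, r, 37, 22, u), (39, 21, d, r, 6, 11, a), (39, 21, d, r, 6, 11, c), (39, 21, d, r, 6, 11, n), (39, 21, d, r, 6, 11, u)}
Filtering on F = r and B < 39 leaves {(28, 6, d, r, 16, 32, a), (28, 6, d, r, 16, 32, c), (28, 6, d, r, 16, 32, n), (28, 6, d, r, 16, 32, u), (28, 6, d, r, 37, 22, a), (28, 6, d, r, 37, 22, c), (28, 6, d, r, 37, 22, n), (28, 6, d, r, 37, 22, u), (28, 6, d, r, 6, 11, a), (28, 6, d, r, 6, 11, c), (28, 6, d, r, 6, 11, n), (28, 6, d, r, 6, 11, u), (3, 2, d, r, 16, 32, a), (3, 2, d, r, 16, 32, c), (3, 2, d, r, 16, 32, n), (3, 2, d, r, 16, 32, u), (3, 2, d, r, 37, 22, a), (3, 2, d, r, 37, 22, c), (3, 2, d, r, 37, 22, n), (3, 2, d, r, 37, 22, u), (3, 2, d, r, 6, 11, a), (3, 2, d, r, 6, 11, c), (3, 2, d, r, 6, 11, n), (3, 2, d, r, 6, 11, u)}.
Filtering on D = C leaves {(28, 6, d, r, 6, 11, a), (28, 6, d, r, 6, 11, c), (28, 6, d, r, 6, 11, n), (28, 6, d, r, 6, 11, u)}.
π_{G, E, C} gives {(a, 11, 6), (c, 11, 6), (n, 11, 6), (u, 11, 6)}.

{(a, 11, 6), (c, 11, 6), (n, 11, 6), (u, 11, 6)}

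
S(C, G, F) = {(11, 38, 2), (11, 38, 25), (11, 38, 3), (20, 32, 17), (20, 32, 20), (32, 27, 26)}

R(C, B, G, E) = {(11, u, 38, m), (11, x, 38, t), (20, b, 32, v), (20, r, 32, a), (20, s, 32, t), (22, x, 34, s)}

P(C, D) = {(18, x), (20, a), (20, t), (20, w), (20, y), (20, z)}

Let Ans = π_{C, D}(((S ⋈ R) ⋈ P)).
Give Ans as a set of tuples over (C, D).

{(20, a), (20, t), (20, w), (20, y), (20, z)}

Natural join on C, G: {(11, 38, 2, u, m), (11, 38, 2, x, t), (11, 38, 25, u, m), (11, 38, 25, x, t), (11, 38, 3, u, m), (11, 38, 3, x, t), (20, 32, 17, b, v), (20, 32, 17, r, a), (20, 32, 17, s, t), (20, 32, 20, b, v), (20, 32, 20, r, a), (20, 32, 20, s, t)}
Natural join on C: {(20, 32, 17, b, v, a), (20, 32, 17, b, v, t), (20, 32, 17, b, v, w), (20, 32, 17, b, v, y), (20, 32, 17, b, v, z), (20, 32, 17, r, a, a), (20, 32, 17, r, a, t), (20, 32, 17, r, a, w), (20, 32, 17, r, a, y), (20, 32, 17, r, a, z), (20, 32, 17, s, t, a), (20, 32, 17, s, t, t), (20, 32, 17, s, t, w), (20, 32, 17, s, t, y), (20, 32, 17, s, t, z), (20, 32, 20, b, v, a), (20, 32, 20, b, v, t), (20, 32, 20, b, v, w), (20, 32, 20, b, v, y), (20, 32, 20, b, v, z), (20, 32, 20, r, a, a), (20, 32, 20, r, a, t), (20, 32, 20, r, a, w), (20, 32, 20, r, a, y), (20, 32, 20, r, a, z), (20, 32, 20, s, t, a), (20, 32, 20, s, t, t), (20, 32, 20, s, t, w), (20, 32, 20, s, t, y), (20, 32, 20, s, t, z)}
π_{C, D} gives {(20, a), (20, t), (20, w), (20, y), (20, z)} (25 duplicate(s) eliminated).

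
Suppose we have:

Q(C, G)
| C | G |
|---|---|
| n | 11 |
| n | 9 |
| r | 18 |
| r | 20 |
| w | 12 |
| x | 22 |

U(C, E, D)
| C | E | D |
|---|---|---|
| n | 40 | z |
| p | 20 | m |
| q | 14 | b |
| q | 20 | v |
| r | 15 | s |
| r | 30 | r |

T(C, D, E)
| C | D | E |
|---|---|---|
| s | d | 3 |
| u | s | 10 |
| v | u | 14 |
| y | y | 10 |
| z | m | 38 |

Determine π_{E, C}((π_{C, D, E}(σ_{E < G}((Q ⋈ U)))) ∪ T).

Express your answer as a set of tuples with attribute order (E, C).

Natural join on C: {(n, 11, 40, z), (n, 9, 40, z), (r, 18, 15, s), (r, 18, 30, r), (r, 20, 15, s), (r, 20, 30, r)}
σ[E < G]: keep tuples satisfying E < G → {(r, 18, 15, s), (r, 20, 15, s)}
Keep only column(s) C, D, E (1 duplicate(s) eliminated): {(r, s, 15)}
Union: {(r, s, 15)} with {(s, d, 3), (u, s, 10), (v, u, 14), (y, y, 10), (z, m, 38)} → {(r, s, 15), (s, d, 3), (u, s, 10), (v, u, 14), (y, y, 10), (z, m, 38)}
Keep only column(s) E, C: {(10, u), (10, y), (14, v), (15, r), (3, s), (38, z)}

{(10, u), (10, y), (14, v), (15, r), (3, s), (38, z)}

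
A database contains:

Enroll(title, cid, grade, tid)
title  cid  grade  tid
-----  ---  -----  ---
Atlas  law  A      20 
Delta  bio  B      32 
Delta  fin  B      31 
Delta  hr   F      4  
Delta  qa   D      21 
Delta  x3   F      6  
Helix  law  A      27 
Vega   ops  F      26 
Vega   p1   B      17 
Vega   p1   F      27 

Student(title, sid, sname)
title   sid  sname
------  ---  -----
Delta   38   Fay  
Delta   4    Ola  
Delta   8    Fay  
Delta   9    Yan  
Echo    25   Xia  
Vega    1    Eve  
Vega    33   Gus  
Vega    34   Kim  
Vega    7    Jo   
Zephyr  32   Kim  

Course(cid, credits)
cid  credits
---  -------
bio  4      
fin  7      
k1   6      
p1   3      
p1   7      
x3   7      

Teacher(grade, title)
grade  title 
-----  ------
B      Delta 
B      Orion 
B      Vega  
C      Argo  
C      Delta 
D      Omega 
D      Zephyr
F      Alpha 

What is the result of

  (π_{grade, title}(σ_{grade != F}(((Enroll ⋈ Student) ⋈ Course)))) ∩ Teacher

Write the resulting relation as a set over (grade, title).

{(B, Delta), (B, Vega)}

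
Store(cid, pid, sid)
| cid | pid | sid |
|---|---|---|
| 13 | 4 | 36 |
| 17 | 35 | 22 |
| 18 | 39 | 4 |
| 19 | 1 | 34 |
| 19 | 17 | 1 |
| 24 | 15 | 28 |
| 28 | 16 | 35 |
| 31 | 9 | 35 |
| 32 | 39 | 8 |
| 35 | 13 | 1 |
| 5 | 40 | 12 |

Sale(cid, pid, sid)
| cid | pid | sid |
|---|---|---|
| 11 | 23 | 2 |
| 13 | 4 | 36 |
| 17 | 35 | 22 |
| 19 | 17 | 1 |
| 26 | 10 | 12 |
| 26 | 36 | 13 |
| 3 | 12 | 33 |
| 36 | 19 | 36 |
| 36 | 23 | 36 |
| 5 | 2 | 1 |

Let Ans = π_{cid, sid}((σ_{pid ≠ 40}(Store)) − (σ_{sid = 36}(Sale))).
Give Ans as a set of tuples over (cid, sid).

{(17, 22), (18, 4), (19, 1), (19, 34), (24, 28), (28, 35), (31, 35), (32, 8), (35, 1)}

Selection pid ≠ 40: {(13, 4, 36), (17, 35, 22), (18, 39, 4), (19, 1, 34), (19, 17, 1), (24, 15, 28), (28, 16, 35), (31, 9, 35), (32, 39, 8), (35, 13, 1)}
Selection sid = 36: {(13, 4, 36), (36, 19, 36), (36, 23, 36)}
Taking the difference: {(17, 35, 22), (18, 39, 4), (19, 1, 34), (19, 17, 1), (24, 15, 28), (28, 16, 35), (31, 9, 35), (32, 39, 8), (35, 13, 1)}
Projecting to cid, sid: {(17, 22), (18, 4), (19, 1), (19, 34), (24, 28), (28, 35), (31, 35), (32, 8), (35, 1)}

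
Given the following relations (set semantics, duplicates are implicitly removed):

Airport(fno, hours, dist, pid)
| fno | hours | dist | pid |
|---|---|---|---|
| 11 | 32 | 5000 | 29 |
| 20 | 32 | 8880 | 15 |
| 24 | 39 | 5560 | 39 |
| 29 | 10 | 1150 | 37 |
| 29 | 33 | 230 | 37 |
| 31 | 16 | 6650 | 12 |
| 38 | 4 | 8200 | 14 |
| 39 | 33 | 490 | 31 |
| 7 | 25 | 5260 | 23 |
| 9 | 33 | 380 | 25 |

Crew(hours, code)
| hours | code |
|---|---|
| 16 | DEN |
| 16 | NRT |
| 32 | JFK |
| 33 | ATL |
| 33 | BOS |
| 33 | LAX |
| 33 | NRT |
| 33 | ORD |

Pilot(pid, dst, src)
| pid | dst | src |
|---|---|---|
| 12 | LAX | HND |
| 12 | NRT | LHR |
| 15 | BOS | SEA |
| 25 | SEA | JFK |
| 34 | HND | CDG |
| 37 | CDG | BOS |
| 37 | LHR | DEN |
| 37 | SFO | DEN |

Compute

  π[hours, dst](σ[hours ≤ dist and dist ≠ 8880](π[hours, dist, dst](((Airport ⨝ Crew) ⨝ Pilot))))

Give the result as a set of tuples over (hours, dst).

Natural join on hours: {(11, 32, 5000, 29, JFK), (20, 32, 8880, 15, JFK), (29, 33, 230, 37, ATL), (29, 33, 230, 37, BOS), (29, 33, 230, 37, LAX), (29, 33, 230, 37, NRT), (29, 33, 230, 37, ORD), (31, 16, 6650, 12, DEN), (31, 16, 6650, 12, NRT), (39, 33, 490, 31, ATL), (39, 33, 490, 31, BOS), (39, 33, 490, 31, LAX), (39, 33, 490, 31, NRT), (39, 33, 490, 31, ORD), (9, 33, 380, 25, ATL), (9, 33, 380, 25, BOS), (9, 33, 380, 25, LAX), (9, 33, 380, 25, NRT), (9, 33, 380, 25, ORD)}
Natural join on pid: {(20, 32, 8880, 15, JFK, BOS, SEA), (29, 33, 230, 37, ATL, CDG, BOS), (29, 33, 230, 37, ATL, LHR, DEN), (29, 33, 230, 37, ATL, SFO, DEN), (29, 33, 230, 37, BOS, CDG, BOS), (29, 33, 230, 37, BOS, LHR, DEN), (29, 33, 230, 37, BOS, SFO, DEN), (29, 33, 230, 37, LAX, CDG, BOS), (29, 33, 230, 37, LAX, LHR, DEN), (29, 33, 230, 37, LAX, SFO, DEN), (29, 33, 230, 37, NRT, CDG, BOS), (29, 33, 230, 37, NRT, LHR, DEN), (29, 33, 230, 37, NRT, SFO, DEN), (29, 33, 230, 37, ORD, CDG, BOS), (29, 33, 230, 37, ORD, LHR, DEN), (29, 33, 230, 37, ORD, SFO, DEN), (31, 16, 6650, 12, DEN, LAX, HND), (31, 16, 6650, 12, DEN, NRT, LHR), (31, 16, 6650, 12, NRT, LAX, HND), (31, 16, 6650, 12, NRT, NRT, LHR), (9, 33, 380, 25, ATL, SEA, JFK), (9, 33, 380, 25, BOS, SEA, JFK), (9, 33, 380, 25, LAX, SEA, JFK), (9, 33, 380, 25, NRT, SEA, JFK), (9, 33, 380, 25, ORD, SEA, JFK)}
π_{hours, dist, dst} gives {(16, 6650, LAX), (16, 6650, NRT), (32, 8880, BOS), (33, 230, CDG), (33, 230, LHR), (33, 230, SFO), (33, 380, SEA)} (18 duplicate(s) eliminated).
Apply σ_{hours ≤ dist and dist ≠ 8880}; surviving tuples: {(16, 6650, LAX), (16, 6650, NRT), (33, 230, CDG), (33, 230, LHR), (33, 230, SFO), (33, 380, SEA)}
π_{hours, dst} gives {(16, LAX), (16, NRT), (33, CDG), (33, LHR), (33, SEA), (33, SFO)}.

{(16, LAX), (16, NRT), (33, CDG), (33, LHR), (33, SEA), (33, SFO)}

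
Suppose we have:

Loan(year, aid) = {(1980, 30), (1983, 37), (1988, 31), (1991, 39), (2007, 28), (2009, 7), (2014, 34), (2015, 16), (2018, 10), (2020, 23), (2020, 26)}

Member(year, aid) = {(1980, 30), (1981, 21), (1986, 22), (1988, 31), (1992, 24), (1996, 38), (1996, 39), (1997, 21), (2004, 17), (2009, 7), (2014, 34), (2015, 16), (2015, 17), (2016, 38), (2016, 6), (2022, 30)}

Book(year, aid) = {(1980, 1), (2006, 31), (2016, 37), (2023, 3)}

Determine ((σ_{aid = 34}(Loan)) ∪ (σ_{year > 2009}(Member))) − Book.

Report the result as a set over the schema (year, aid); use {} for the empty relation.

{(2014, 34), (2015, 16), (2015, 17), (2016, 38), (2016, 6), (2022, 30)}

Apply σ_{aid = 34}; surviving tuples: {(2014, 34)}
Apply σ_{year > 2009}; surviving tuples: {(2014, 34), (2015, 16), (2015, 17), (2016, 38), (2016, 6), (2022, 30)}
Set union of the two operands is {(2014, 34), (2015, 16), (2015, 17), (2016, 38), (2016, 6), (2022, 30)}.
Set difference of the two operands is {(2014, 34), (2015, 16), (2015, 17), (2016, 38), (2016, 6), (2022, 30)}.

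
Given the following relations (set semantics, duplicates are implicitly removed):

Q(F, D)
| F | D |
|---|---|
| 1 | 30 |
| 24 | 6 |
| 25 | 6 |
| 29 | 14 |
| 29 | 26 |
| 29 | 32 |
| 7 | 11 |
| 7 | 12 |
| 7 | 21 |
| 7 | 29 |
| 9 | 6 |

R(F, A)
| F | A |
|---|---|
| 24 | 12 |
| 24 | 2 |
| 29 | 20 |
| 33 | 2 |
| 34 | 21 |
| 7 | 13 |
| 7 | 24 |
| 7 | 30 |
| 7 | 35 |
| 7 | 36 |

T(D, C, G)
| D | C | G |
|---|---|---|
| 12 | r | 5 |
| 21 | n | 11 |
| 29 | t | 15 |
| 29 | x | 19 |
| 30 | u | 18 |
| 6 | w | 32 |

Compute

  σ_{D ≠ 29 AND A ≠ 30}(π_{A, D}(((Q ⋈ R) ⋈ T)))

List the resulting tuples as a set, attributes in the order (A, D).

Natural join on F: {(24, 6, 12), (24, 6, 2), (29, 14, 20), (29, 26, 20), (29, 32, 20), (7, 11, 13), (7, 11, 24), (7, 11, 30), (7, 11, 35), (7, 11, 36), (7, 12, 13), (7, 12, 24), (7, 12, 30), (7, 12, 35), (7, 12, 36), (7, 21, 13), (7, 21, 24), (7, 21, 30), (7, 21, 35), (7, 21, 36), (7, 29, 13), (7, 29, 24), (7, 29, 30), (7, 29, 35), (7, 29, 36)}
Natural join on D: {(24, 6, 12, w, 32), (24, 6, 2, w, 32), (7, 12, 13, r, 5), (7, 12, 24, r, 5), (7, 12, 30, r, 5), (7, 12, 35, r, 5), (7, 12, 36, r, 5), (7, 21, 13, n, 11), (7, 21, 24, n, 11), (7, 21, 30, n, 11), (7, 21, 35, n, 11), (7, 21, 36, n, 11), (7, 29, 13, t, 15), (7, 29, 13, x, 19), (7, 29, 24, t, 15), (7, 29, 24, x, 19), (7, 29, 30, t, 15), (7, 29, 30, x, 19), (7, 29, 35, t, 15), (7, 29, 35, x, 19), (7, 29, 36, t, 15), (7, 29, 36, x, 19)}
π[A, D]: project onto (A, D) (5 duplicate(s) eliminated) → {(12, 6), (13, 12), (13, 21), (13, 29), (2, 6), (24, 12), (24, 21), (24, 29), (30, 12), (30, 21), (30, 29), (35, 12), (35, 21), (35, 29), (36, 12), (36, 21), (36, 29)}
Apply σ_{D ≠ 29 AND A ≠ 30}; surviving tuples: {(12, 6), (13, 12), (13, 21), (2, 6), (24, 12), (24, 21), (35, 12), (35, 21), (36, 12), (36, 21)}

{(12, 6), (13, 12), (13, 21), (2, 6), (24, 12), (24, 21), (35, 12), (35, 21), (36, 12), (36, 21)}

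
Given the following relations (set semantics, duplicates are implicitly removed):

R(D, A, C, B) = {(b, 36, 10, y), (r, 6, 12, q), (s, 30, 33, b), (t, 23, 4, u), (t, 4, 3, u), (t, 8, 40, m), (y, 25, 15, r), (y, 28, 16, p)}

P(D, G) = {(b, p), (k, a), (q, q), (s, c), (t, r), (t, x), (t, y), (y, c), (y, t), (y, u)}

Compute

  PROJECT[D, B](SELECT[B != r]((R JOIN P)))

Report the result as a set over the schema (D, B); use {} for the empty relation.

Natural join on D: {(b, 36, 10, y, p), (s, 30, 33, b, c), (t, 23, 4, u, r), (t, 23, 4, u, x), (t, 23, 4, u, y), (t, 4, 3, u, r), (t, 4, 3, u, x), (t, 4, 3, u, y), (t, 8, 40, m, r), (t, 8, 40, m, x), (t, 8, 40, m, y), (y, 25, 15, r, c), (y, 25, 15, r, t), (y, 25, 15, r, u), (y, 28, 16, p, c), (y, 28, 16, p, t), (y, 28, 16, p, u)}
Selection B != r: {(b, 36, 10, y, p), (s, 30, 33, b, c), (t, 23, 4, u, r), (t, 23, 4, u, x), (t, 23, 4, u, y), (t, 4, 3, u, r), (t, 4, 3, u, x), (t, 4, 3, u, y), (t, 8, 40, m, r), (t, 8, 40, m, x), (t, 8, 40, m, y), (y, 28, 16, p, c), (y, 28, 16, p, t), (y, 28, 16, p, u)}
π_{D, B} gives {(b, y), (s, b), (t, m), (t, u), (y, p)} (9 duplicate(s) eliminated).

{(b, y), (s, b), (t, m), (t, u), (y, p)}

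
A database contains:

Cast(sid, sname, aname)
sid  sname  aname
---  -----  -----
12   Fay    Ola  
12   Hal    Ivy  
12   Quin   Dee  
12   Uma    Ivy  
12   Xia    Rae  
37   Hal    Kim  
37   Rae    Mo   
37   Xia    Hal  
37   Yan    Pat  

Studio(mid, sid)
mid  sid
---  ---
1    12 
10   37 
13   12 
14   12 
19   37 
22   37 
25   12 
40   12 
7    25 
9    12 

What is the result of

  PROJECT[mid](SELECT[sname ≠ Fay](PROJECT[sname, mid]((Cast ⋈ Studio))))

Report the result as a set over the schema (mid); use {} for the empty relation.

Joining Cast and Studio on sid yields {(12, Fay, Ola, 1), (12, Fay, Ola, 13), (12, Fay, Ola, 14), (12, Fay, Ola, 25), (12, Fay, Ola, 40), (12, Fay, Ola, 9), (12, Hal, Ivy, 1), (12, Hal, Ivy, 13), (12, Hal, Ivy, 14), (12, Hal, Ivy, 25), (12, Hal, Ivy, 40), (12, Hal, Ivy, 9), (12, Quin, Dee, 1), (12, Quin, Dee, 13), (12, Quin, Dee, 14), (12, Quin, Dee, 25), (12, Quin, Dee, 40), (12, Quin, Dee, 9), (12, Uma, Ivy, 1), (12, Uma, Ivy, 13), (12, Uma, Ivy, 14), (12, Uma, Ivy, 25), (12, Uma, Ivy, 40), (12, Uma, Ivy, 9), (12, Xia, Rae, 1), (12, Xia, Rae, 13), (12, Xia, Rae, 14), (12, Xia, Rae, 25), (12, Xia, Rae, 40), (12, Xia, Rae, 9), (37, Hal, Kim, 10), (37, Hal, Kim, 19), (37, Hal, Kim, 22), (37, Rae, Mo, 10), (37, Rae, Mo, 19), (37, Rae, Mo, 22), (37, Xia, Hal, 10), (37, Xia, Hal, 19), (37, Xia, Hal, 22), (37, Yan, Pat, 10), (37, Yan, Pat, 19), (37, Yan, Pat, 22)}.
π[sname, mid]: project onto (sname, mid) → {(Fay, 1), (Fay, 13), (Fay, 14), (Fay, 25), (Fay, 40), (Fay, 9), (Hal, 1), (Hal, 10), (Hal, 13), (Hal, 14), (Hal, 19), (Hal, 22), (Hal, 25), (Hal, 40), (Hal, 9), (Quin, 1), (Quin, 13), (Quin, 14), (Quin, 25), (Quin, 40), (Quin, 9), (Rae, 10), (Rae, 19), (Rae, 22), (Uma, 1), (Uma, 13), (Uma, 14), (Uma, 25), (Uma, 40), (Uma, 9), (Xia, 1), (Xia, 10), (Xia, 13), (Xia, 14), (Xia, 19), (Xia, 22), (Xia, 25), (Xia, 40), (Xia, 9), (Yan, 10), (Yan, 19), (Yan, 22)}
Filtering on sname ≠ Fay leaves {(Hal, 1), (Hal, 10), (Hal, 13), (Hal, 14), (Hal, 19), (Hal, 22), (Hal, 25), (Hal, 40), (Hal, 9), (Quin, 1), (Quin, 13), (Quin, 14), (Quin, 25), (Quin, 40), (Quin, 9), (Rae, 10), (Rae, 19), (Rae, 22), (Uma, 1), (Uma, 13), (Uma, 14), (Uma, 25), (Uma, 40), (Uma, 9), (Xia, 1), (Xia, 10), (Xia, 13), (Xia, 14), (Xia, 19), (Xia, 22), (Xia, 25), (Xia, 40), (Xia, 9), (Yan, 10), (Yan, 19), (Yan, 22)}.
π[mid]: project onto (mid) (27 duplicate(s) eliminated) → {1, 10, 13, 14, 19, 22, 25, 40, 9}

{1, 10, 13, 14, 19, 22, 25, 40, 9}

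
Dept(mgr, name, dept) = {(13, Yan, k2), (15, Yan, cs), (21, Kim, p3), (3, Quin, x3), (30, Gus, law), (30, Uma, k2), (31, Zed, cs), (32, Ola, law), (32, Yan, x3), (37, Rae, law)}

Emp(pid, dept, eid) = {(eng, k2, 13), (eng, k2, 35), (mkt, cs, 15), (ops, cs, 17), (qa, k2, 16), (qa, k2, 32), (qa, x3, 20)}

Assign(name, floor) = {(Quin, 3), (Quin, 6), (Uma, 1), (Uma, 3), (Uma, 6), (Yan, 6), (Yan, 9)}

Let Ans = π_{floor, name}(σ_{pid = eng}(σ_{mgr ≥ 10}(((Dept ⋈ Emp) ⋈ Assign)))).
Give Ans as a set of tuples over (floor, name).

{(1, Uma), (3, Uma), (6, Uma), (6, Yan), (9, Yan)}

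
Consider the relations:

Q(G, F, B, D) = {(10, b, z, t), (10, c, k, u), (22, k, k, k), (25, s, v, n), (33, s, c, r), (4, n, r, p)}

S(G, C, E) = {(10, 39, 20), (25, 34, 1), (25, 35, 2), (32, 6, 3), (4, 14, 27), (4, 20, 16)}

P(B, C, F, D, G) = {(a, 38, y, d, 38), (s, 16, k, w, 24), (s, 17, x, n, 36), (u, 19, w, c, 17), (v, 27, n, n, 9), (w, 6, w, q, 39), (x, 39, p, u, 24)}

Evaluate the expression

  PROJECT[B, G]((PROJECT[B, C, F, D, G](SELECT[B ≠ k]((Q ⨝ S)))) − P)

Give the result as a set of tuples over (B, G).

{(r, 4), (v, 25), (z, 10)}

Joining Q and S on G yields {(10, b, z, t, 39, 20), (10, c, k, u, 39, 20), (25, s, v, n, 34, 1), (25, s, v, n, 35, 2), (4, n, r, p, 14, 27), (4, n, r, p, 20, 16)}.
σ[B ≠ k]: keep tuples satisfying B ≠ k → {(10, b, z, t, 39, 20), (25, s, v, n, 34, 1), (25, s, v, n, 35, 2), (4, n, r, p, 14, 27), (4, n, r, p, 20, 16)}
Keep only column(s) B, C, F, D, G: {(r, 14, n, p, 4), (r, 20, n, p, 4), (v, 34, s, n, 25), (v, 35, s, n, 25), (z, 39, b, t, 10)}
Taking the difference: {(r, 14, n, p, 4), (r, 20, n, p, 4), (v, 34, s, n, 25), (v, 35, s, n, 25), (z, 39, b, t, 10)}
Keep only column(s) B, G (2 duplicate(s) eliminated): {(r, 4), (v, 25), (z, 10)}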